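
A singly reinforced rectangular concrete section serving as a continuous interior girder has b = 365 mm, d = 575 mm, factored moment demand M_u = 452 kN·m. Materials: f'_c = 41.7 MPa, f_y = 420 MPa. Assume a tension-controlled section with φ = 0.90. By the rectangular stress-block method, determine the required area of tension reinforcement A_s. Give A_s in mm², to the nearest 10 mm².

A_s ≈ 2220 mm²

M_n = M_u/φ = 452/0.90 = 502.222 kN·m.
With M_n = 0.85 f'_c a b (d − a/2), solve the quadratic for a:
a = d − √(d² − 2M_n/(0.85 f'_c b)) = 575 − √(575² − 2 × 502.222×10⁶/(0.85 × 41.7 × 365)) = 72.02 mm.
A_s = 0.85 f'_c a b / f_y = 0.85 × 41.7 × 72.02 × 365 / 420 = 2218.5 mm².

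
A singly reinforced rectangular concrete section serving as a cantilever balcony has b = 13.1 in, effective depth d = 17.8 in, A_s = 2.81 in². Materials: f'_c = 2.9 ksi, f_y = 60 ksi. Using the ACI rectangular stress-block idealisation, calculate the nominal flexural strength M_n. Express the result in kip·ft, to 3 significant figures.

T = A_s f_y = 2.81 × 60 = 168.6 kips.
a = T/(0.85 f'_c b) = 168.6/(0.85 × 2.9 × 13.1) = 5.221 in.
M_n = T(d − a/2) = 168.6 × (17.8 − 2.6105) = 2560.9 kip·in = 2560.9/12 = 213.41 kip·ft.

M_n ≈ 213 kip·ft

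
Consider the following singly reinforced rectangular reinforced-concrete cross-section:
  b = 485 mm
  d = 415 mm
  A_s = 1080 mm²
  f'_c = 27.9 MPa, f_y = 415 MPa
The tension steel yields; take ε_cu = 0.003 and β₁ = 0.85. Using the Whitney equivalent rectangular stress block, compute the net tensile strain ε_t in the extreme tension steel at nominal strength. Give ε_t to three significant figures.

a = A_s f_y/(0.85 f'_c b) = 38.97 mm.
β₁ = 0.85, so c = a/β₁ = 38.97/0.85 = 45.85 mm.
From the linear strain diagram with ε_cu = 0.003: ε_t = 0.003 (d − c)/c = 0.003 × (415 − 45.85)/45.85 = 0.0242.
Since ε_t ≥ 0.005, the section is tension-controlled.

ε_t ≈ 0.0242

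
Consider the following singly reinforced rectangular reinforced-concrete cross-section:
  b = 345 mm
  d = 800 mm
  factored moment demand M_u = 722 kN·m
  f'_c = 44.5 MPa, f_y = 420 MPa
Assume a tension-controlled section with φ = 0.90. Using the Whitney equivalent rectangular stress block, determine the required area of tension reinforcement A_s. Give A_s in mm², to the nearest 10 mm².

M_n = M_u/φ = 722/0.90 = 802.222 kN·m.
With M_n = 0.85 f'_c a b (d − a/2), solve the quadratic for a:
a = d − √(d² − 2M_n/(0.85 f'_c b)) = 800 − √(800² − 2 × 802.222×10⁶/(0.85 × 44.5 × 345)) = 80.94 mm.
A_s = 0.85 f'_c a b / f_y = 0.85 × 44.5 × 80.94 × 345 / 420 = 2514.8 mm².

A_s ≈ 2510 mm²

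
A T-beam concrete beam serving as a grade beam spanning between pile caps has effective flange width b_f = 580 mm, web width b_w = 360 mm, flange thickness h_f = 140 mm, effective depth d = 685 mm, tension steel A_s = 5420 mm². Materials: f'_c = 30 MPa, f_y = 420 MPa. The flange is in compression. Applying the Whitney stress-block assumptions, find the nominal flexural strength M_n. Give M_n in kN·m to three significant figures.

Tension: T = A_s f_y = 5420 × 420 = 2276400 N.
Try a within the flange: a = T/(0.85 f'_c b_f) = 2276400/(0.85 × 30 × 580) = 153.91 mm.
a = 153.91 > h_f = 140 mm: the block extends into the web. Split into flange-overhang and web parts.
C_f = 0.85 f'_c (b_f − b_w) h_f = 0.85 × 30 × (580 − 360) × 140 = 785400 N.
Remaining web compression depth: a_w = (T − C_f)/(0.85 f'_c b_w) = (2276400 − 785400)/(0.85 × 30 × 360) = 162.42 mm.
M_n = C_f(d − h_f/2) + (T − C_f)(d − a_w/2) = 785400 × (685 − 70) + 1491000 × (685 − 81.21) = 483.02 + 900.25 = 1383.27 × 10⁶ N·mm.
M_n = 1383.27 kN·m.

M_n ≈ 1380 kN·m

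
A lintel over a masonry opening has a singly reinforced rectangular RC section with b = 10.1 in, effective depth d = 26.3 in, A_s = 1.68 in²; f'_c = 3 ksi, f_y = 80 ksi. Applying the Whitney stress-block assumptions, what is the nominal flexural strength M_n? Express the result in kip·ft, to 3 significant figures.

T = A_s f_y = 1.68 × 80 = 134.4 kips.
a = T/(0.85 f'_c b) = 134.4/(0.85 × 3 × 10.1) = 5.218 in.
M_n = T(d − a/2) = 134.4 × (26.3 − 2.609) = 3184.1 kip·in = 3184.1/12 = 265.34 kip·ft.

M_n ≈ 265 kip·ft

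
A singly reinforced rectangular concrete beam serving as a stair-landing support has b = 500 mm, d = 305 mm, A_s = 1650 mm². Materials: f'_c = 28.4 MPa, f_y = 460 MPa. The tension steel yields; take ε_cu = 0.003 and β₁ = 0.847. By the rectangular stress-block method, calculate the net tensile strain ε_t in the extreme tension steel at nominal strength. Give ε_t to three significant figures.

ε_t ≈ 0.00932

a = A_s f_y/(0.85 f'_c b) = 62.88 mm.
β₁ = 0.847, so c = a/β₁ = 62.88/0.847 = 74.24 mm.
From the linear strain diagram with ε_cu = 0.003: ε_t = 0.003 (d − c)/c = 0.003 × (305 − 74.24)/74.24 = 0.00932.
Since ε_t ≥ 0.005, the section is tension-controlled.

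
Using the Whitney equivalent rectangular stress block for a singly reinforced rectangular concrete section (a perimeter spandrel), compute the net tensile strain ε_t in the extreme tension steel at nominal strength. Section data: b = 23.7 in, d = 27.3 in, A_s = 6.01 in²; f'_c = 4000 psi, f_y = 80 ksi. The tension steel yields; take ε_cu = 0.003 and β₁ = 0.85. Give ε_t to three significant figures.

a = A_s f_y/(0.85 f'_c b) = 5.967 in.
β₁ = 0.85, so c = a/β₁ = 5.967/0.85 = 7.020 in.
From the linear strain diagram with ε_cu = 0.003: ε_t = 0.003 (d − c)/c = 0.003 × (27.3 − 7.020)/7.020 = 0.00867.
Since ε_t ≥ 0.005, the section is tension-controlled.

ε_t ≈ 0.00867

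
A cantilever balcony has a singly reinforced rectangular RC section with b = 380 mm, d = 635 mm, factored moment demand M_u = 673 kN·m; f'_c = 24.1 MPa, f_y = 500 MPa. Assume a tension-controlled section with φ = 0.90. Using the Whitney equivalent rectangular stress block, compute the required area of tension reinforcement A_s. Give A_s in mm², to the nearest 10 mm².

M_n = M_u/φ = 673/0.90 = 747.778 kN·m.
With M_n = 0.85 f'_c a b (d − a/2), solve the quadratic for a:
a = d − √(d² − 2M_n/(0.85 f'_c b)) = 635 − √(635² − 2 × 747.778×10⁶/(0.85 × 24.1 × 380)) = 175.54 mm.
A_s = 0.85 f'_c a b / f_y = 0.85 × 24.1 × 175.54 × 380 / 500 = 2732.9 mm².

A_s ≈ 2730 mm²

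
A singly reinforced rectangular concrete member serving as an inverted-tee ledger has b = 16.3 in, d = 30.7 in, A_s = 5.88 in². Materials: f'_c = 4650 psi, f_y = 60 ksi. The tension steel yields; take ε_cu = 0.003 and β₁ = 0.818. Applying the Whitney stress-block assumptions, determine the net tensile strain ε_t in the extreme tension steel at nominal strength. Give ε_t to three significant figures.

ε_t ≈ 0.0108

a = A_s f_y/(0.85 f'_c b) = 5.476 in.
β₁ = 0.818, so c = a/β₁ = 5.476/0.818 = 6.694 in.
From the linear strain diagram with ε_cu = 0.003: ε_t = 0.003 (d − c)/c = 0.003 × (30.7 − 6.694)/6.694 = 0.0108.
Since ε_t ≥ 0.005, the section is tension-controlled.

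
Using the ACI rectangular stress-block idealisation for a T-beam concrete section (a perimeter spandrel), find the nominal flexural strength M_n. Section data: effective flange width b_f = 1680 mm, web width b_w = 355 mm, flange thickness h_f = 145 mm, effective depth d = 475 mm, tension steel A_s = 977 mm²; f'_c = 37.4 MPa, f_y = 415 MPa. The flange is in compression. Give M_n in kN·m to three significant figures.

Tension: T = A_s f_y = 977 × 415 = 405455 N.
Try a within the flange: a = T/(0.85 f'_c b_f) = 405455/(0.85 × 37.4 × 1680) = 7.59 mm.
Since a = 7.59 ≤ h_f = 145 mm, the stress block lies entirely in the flange; analyse as a rectangular beam of width b_f.
M_n = T(d − a/2) = 405455 × (475 − 3.795) = 191.05 × 10⁶ N·mm.
M_n = 191.05 kN·m.

M_n ≈ 191 kN·m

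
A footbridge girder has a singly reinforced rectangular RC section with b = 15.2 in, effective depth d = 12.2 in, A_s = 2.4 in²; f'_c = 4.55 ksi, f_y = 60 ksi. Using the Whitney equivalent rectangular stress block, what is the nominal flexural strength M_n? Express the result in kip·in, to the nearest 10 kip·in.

T = A_s f_y = 2.4 × 60 = 144 kips.
a = T/(0.85 f'_c b) = 144/(0.85 × 4.55 × 15.2) = 2.450 in.
M_n = T(d − a/2) = 144 × (12.2 − 1.225) = 1580.4 kip·in.

M_n ≈ 1580 kip·in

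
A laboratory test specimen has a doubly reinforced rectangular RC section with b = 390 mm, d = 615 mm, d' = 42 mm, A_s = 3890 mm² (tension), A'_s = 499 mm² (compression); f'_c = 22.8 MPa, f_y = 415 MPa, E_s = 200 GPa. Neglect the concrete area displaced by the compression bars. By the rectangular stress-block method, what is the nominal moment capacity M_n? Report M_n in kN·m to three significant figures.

M_n ≈ 853 kN·m

Assume both tension and compression steel yield.
Net tension couple steel: A_s − A'_s = 3391 mm².
a = (A_s − A'_s) f_y / (0.85 f'_c b) = 1407265/(0.85 × 22.8 × 390) = 186.19 mm.
c = a/β₁ = 186.19/0.85 = 219.05 mm; ε'_s = 0.003(c − d')/c = 0.0024 ≥ f_y/E_s = 0.0021, so compression steel does yield.
M_n = (A_s − A'_s) f_y (d − a/2) + A'_s f_y (d − d') = [1407265 × (615 − 93.095) + 207085 × (615 − 42)] × 10⁻⁶ = 734.46 + 118.66 = 853.12 kN·m.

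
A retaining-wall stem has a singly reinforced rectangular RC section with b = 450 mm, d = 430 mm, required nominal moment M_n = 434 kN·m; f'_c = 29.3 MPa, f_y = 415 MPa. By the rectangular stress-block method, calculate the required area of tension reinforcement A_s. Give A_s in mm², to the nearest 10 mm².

A_s ≈ 2760 mm²

With M_n = 0.85 f'_c a b (d − a/2), solve the quadratic for a:
a = d − √(d² − 2M_n/(0.85 f'_c b)) = 430 − √(430² − 2 × 434×10⁶/(0.85 × 29.3 × 450)) = 102.20 mm.
A_s = 0.85 f'_c a b / f_y = 0.85 × 29.3 × 102.20 × 450 / 415 = 2760.0 mm².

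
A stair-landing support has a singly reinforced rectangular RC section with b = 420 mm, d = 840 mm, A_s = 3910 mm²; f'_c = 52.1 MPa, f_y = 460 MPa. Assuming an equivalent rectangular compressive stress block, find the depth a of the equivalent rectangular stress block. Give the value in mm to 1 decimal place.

a ≈ 96.7 mm

T = A_s f_y = 3910 × 460 = 1798600 N = 1798.6 kN.
Setting C = 0.85 f'_c a b equal to T: a = 1798600/(0.85 × 52.1 × 420) = 96.7 mm.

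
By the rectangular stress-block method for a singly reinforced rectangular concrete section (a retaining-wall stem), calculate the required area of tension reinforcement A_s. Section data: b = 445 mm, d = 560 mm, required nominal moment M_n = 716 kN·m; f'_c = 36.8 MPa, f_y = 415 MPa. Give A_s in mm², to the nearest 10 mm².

A_s ≈ 3390 mm²

With M_n = 0.85 f'_c a b (d − a/2), solve the quadratic for a:
a = d − √(d² − 2M_n/(0.85 f'_c b)) = 560 − √(560² − 2 × 716×10⁶/(0.85 × 36.8 × 445)) = 100.95 mm.
A_s = 0.85 f'_c a b / f_y = 0.85 × 36.8 × 100.95 × 445 / 415 = 3386.0 mm².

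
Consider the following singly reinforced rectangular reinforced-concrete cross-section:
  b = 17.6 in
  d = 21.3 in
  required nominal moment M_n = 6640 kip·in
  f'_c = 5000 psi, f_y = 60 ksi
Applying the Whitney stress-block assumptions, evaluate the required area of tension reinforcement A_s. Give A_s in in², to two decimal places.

From M_n = 0.85 f'_c a b (d − a/2):
a = d − √(d² − 2M_n/(0.85 f'_c b)) = 21.3 − √(21.3² − 2 × 6640/(0.85 × 5 × 17.6)) = 4.682 in.
A_s = 0.85 f'_c a b / f_y = 0.85 × 5 × 4.682 × 17.6 / 60 = 5.837 in².

A_s ≈ 5.84 in²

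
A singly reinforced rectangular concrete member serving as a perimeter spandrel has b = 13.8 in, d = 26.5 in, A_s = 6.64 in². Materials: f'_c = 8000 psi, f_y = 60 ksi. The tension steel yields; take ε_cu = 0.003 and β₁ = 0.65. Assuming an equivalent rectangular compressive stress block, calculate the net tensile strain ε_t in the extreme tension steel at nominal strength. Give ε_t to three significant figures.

ε_t ≈ 0.00917

a = A_s f_y/(0.85 f'_c b) = 4.246 in.
β₁ = 0.65, so c = a/β₁ = 4.246/0.65 = 6.532 in.
From the linear strain diagram with ε_cu = 0.003: ε_t = 0.003 (d − c)/c = 0.003 × (26.5 − 6.532)/6.532 = 0.00917.
Since ε_t ≥ 0.005, the section is tension-controlled.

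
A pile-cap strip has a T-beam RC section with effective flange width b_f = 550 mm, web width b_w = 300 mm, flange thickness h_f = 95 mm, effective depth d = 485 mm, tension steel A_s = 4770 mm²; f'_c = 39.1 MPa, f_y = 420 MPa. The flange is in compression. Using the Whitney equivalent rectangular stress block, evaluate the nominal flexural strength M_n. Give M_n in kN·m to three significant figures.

Tension: T = A_s f_y = 4770 × 420 = 2003400 N.
Try a within the flange: a = T/(0.85 f'_c b_f) = 2003400/(0.85 × 39.1 × 550) = 109.60 mm.
a = 109.60 > h_f = 95 mm: the block extends into the web. Split into flange-overhang and web parts.
C_f = 0.85 f'_c (b_f − b_w) h_f = 0.85 × 39.1 × (550 − 300) × 95 = 789331 N.
Remaining web compression depth: a_w = (T − C_f)/(0.85 f'_c b_w) = (2003400 − 789331)/(0.85 × 39.1 × 300) = 121.77 mm.
M_n = C_f(d − h_f/2) + (T − C_f)(d − a_w/2) = 789331 × (485 − 47.5) + 1214069 × (485 − 60.885) = 345.33 + 514.90 = 860.23 × 10⁶ N·mm.
M_n = 860.23 kN·m.

M_n ≈ 860 kN·m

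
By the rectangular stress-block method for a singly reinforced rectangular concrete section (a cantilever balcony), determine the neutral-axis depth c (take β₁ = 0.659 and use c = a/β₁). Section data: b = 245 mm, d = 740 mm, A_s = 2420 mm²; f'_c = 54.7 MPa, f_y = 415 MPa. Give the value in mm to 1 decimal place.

T = A_s f_y = 2420 × 415 = 1004300 N = 1004.3 kN.
Setting C = 0.85 f'_c a b equal to T: a = 1004300/(0.85 × 54.7 × 245) = 88.164 mm.
With β₁ = 0.659, c = a/β₁ = 88.164/0.659 = 133.8 mm.

c ≈ 133.8 mm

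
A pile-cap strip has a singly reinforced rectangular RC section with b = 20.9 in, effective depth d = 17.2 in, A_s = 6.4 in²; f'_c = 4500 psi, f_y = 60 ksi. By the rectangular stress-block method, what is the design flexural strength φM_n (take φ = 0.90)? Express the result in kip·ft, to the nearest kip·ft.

T = A_s f_y = 6.4 × 60 = 384 kips.
a = T/(0.85 f'_c b) = 384/(0.85 × 4.5 × 20.9) = 4.803 in.
M_n = T(d − a/2) = 384 × (17.2 − 2.4015) = 5682.6 kip·in = 5682.6/12 = 473.55 kip·ft.
φM_n = 0.90 × 473.55 = 426.20 kip·ft.

φM_n ≈ 426 kip·ft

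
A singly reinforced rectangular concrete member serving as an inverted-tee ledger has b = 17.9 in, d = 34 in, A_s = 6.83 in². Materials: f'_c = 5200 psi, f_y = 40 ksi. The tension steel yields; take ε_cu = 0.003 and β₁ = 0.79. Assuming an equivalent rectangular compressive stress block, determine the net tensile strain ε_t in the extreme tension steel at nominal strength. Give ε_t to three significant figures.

ε_t ≈ 0.0203

a = A_s f_y/(0.85 f'_c b) = 3.453 in.
β₁ = 0.79, so c = a/β₁ = 3.453/0.79 = 4.371 in.
From the linear strain diagram with ε_cu = 0.003: ε_t = 0.003 (d − c)/c = 0.003 × (34 − 4.371)/4.371 = 0.0203.
Since ε_t ≥ 0.005, the section is tension-controlled.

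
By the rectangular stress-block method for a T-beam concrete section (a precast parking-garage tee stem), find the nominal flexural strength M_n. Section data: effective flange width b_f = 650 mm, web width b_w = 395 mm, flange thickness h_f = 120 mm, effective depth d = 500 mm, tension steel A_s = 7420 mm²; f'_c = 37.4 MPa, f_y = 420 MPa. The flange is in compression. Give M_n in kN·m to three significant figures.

M_n ≈ 1320 kN·m

Tension: T = A_s f_y = 7420 × 420 = 3116400 N.
Try a within the flange: a = T/(0.85 f'_c b_f) = 3116400/(0.85 × 37.4 × 650) = 150.82 mm.
a = 150.82 > h_f = 120 mm: the block extends into the web. Split into flange-overhang and web parts.
C_f = 0.85 f'_c (b_f − b_w) h_f = 0.85 × 37.4 × (650 − 395) × 120 = 972774 N.
Remaining web compression depth: a_w = (T − C_f)/(0.85 f'_c b_w) = (3116400 − 972774)/(0.85 × 37.4 × 395) = 170.71 mm.
M_n = C_f(d − h_f/2) + (T − C_f)(d − a_w/2) = 972774 × (500 − 60) + 2143626 × (500 − 85.355) = 428.02 + 888.84 = 1316.86 × 10⁶ N·mm.
M_n = 1316.86 kN·m.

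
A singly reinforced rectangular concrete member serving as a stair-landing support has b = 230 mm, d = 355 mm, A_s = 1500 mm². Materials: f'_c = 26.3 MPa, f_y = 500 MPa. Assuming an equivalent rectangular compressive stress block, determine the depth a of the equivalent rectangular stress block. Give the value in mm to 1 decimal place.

a ≈ 145.9 mm

T = A_s f_y = 1500 × 500 = 750000 N = 750 kN.
Setting C = 0.85 f'_c a b equal to T: a = 750000/(0.85 × 26.3 × 230) = 145.9 mm.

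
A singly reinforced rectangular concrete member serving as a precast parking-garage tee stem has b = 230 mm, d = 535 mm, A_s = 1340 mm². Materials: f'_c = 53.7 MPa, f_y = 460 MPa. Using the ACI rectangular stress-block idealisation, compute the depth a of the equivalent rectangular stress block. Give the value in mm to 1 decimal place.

a ≈ 58.7 mm

T = A_s f_y = 1340 × 460 = 616400 N = 616.4 kN.
Setting C = 0.85 f'_c a b equal to T: a = 616400/(0.85 × 53.7 × 230) = 58.7 mm.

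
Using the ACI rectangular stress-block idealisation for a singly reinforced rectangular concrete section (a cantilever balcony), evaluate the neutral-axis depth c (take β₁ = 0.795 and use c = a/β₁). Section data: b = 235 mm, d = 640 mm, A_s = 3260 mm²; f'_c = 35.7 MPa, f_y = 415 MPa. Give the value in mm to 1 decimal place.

T = A_s f_y = 3260 × 415 = 1352900 N = 1352.9 kN.
Setting C = 0.85 f'_c a b equal to T: a = 1352900/(0.85 × 35.7 × 235) = 189.719 mm.
With β₁ = 0.795, c = a/β₁ = 189.719/0.795 = 238.6 mm.

c ≈ 238.6 mm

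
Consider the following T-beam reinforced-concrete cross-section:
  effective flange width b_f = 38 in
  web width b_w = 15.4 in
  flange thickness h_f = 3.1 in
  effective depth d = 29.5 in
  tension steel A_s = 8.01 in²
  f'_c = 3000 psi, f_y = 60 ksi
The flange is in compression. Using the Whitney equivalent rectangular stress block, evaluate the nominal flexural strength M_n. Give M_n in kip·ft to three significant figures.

M_n ≈ 1060 kip·ft

Tension: T = A_s f_y = 8.01 × 60 = 480.6 kips.
Try a within the flange: a = T/(0.85 f'_c b_f) = 480.6/(0.85 × 3 × 38) = 4.960 in.
a = 4.960 > h_f = 3.1 in: the block extends into the web. Split into flange-overhang and web parts.
C_f = 0.85 f'_c (b_f − b_w) h_f = 0.85 × 3 × (38 − 15.4) × 3.1 = 178.7 kips.
Remaining web compression depth: a_w = (T − C_f)/(0.85 f'_c b_w) = (480.6 − 178.7)/(0.85 × 3 × 15.4) = 7.688 in.
M_n = C_f(d − h_f/2) + (T − C_f)(d − a_w/2) = 178.7 × (29.5 − 1.55) + 301.9 × (29.5 − 3.844) = 4994.7 + 7745.5 = 12740.2 kip·in.
M_n = 12740.2/12 = 1061.68 kip·ft.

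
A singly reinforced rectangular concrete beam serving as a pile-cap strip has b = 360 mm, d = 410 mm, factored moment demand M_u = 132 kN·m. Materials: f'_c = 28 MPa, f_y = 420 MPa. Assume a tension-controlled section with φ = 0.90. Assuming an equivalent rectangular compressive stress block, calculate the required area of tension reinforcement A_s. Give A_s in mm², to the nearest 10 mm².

M_n = M_u/φ = 132/0.90 = 146.667 kN·m.
With M_n = 0.85 f'_c a b (d − a/2), solve the quadratic for a:
a = d − √(d² − 2M_n/(0.85 f'_c b)) = 410 − √(410² − 2 × 146.667×10⁶/(0.85 × 28 × 360)) = 44.13 mm.
A_s = 0.85 f'_c a b / f_y = 0.85 × 28 × 44.13 × 360 / 420 = 900.3 mm².

A_s ≈ 900 mm²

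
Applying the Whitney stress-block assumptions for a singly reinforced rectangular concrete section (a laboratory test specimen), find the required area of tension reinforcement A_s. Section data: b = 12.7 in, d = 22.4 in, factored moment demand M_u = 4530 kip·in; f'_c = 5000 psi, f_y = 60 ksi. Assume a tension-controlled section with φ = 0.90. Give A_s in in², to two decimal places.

A_s ≈ 4.18 in²

M_n = M_u/φ = 4530/0.90 = 5033.33 kip·in.
From M_n = 0.85 f'_c a b (d − a/2):
a = d − √(d² − 2M_n/(0.85 f'_c b)) = 22.4 − √(22.4² − 2 × 5033.33/(0.85 × 5 × 12.7)) = 4.645 in.
A_s = 0.85 f'_c a b / f_y = 0.85 × 5 × 4.645 × 12.7 / 60 = 4.179 in².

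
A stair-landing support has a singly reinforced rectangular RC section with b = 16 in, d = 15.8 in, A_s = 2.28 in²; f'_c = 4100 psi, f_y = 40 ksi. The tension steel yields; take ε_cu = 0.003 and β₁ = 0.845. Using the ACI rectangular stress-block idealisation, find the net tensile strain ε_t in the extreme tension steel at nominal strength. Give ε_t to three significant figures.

a = A_s f_y/(0.85 f'_c b) = 1.636 in.
β₁ = 0.845, so c = a/β₁ = 1.636/0.845 = 1.936 in.
From the linear strain diagram with ε_cu = 0.003: ε_t = 0.003 (d − c)/c = 0.003 × (15.8 − 1.936)/1.936 = 0.0215.
Since ε_t ≥ 0.005, the section is tension-controlled.

ε_t ≈ 0.0215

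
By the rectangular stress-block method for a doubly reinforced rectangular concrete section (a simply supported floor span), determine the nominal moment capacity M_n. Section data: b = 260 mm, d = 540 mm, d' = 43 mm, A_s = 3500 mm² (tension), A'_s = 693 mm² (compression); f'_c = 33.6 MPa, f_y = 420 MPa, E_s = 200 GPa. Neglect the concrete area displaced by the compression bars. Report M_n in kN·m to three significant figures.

M_n ≈ 688 kN·m

Assume both tension and compression steel yield.
Net tension couple steel: A_s − A'_s = 2807 mm².
a = (A_s − A'_s) f_y / (0.85 f'_c b) = 1178940/(0.85 × 33.6 × 260) = 158.77 mm.
c = a/β₁ = 158.77/0.81 = 196.01 mm; ε'_s = 0.003(c − d')/c = 0.0023 ≥ f_y/E_s = 0.0021, so compression steel does yield.
M_n = (A_s − A'_s) f_y (d − a/2) + A'_s f_y (d − d') = [1178940 × (540 − 79.385) + 291060 × (540 − 43)] × 10⁻⁶ = 543.04 + 144.66 = 687.70 kN·m.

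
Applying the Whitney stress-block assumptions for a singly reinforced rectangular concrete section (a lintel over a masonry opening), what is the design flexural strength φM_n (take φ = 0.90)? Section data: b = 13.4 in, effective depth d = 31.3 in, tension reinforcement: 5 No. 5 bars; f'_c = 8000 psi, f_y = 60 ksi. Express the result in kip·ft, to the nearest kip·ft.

A_s = 5 × 0.31 = 1.55 in².
T = A_s f_y = 1.55 × 60 = 93 kips.
a = T/(0.85 f'_c b) = 93/(0.85 × 8 × 13.4) = 1.021 in.
M_n = T(d − a/2) = 93 × (31.3 − 0.5105) = 2863.4 kip·in = 2863.4/12 = 238.62 kip·ft.
φM_n = 0.90 × 238.62 = 214.76 kip·ft.

φM_n ≈ 215 kip·ft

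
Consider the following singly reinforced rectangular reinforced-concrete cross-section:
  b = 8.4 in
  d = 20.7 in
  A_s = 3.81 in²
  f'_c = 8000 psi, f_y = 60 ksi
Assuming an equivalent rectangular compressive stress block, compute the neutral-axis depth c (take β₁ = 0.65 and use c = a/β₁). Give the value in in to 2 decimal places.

c ≈ 6.16 in

T = A_s f_y = 3.81 × 60 = 228.6 kips.
a = T/(0.85 f'_c b) = 228.6/(0.85 × 8 × 8.4) = 4.0021 in.
With β₁ = 0.65, c = a/β₁ = 4.0021/0.65 = 6.16 in.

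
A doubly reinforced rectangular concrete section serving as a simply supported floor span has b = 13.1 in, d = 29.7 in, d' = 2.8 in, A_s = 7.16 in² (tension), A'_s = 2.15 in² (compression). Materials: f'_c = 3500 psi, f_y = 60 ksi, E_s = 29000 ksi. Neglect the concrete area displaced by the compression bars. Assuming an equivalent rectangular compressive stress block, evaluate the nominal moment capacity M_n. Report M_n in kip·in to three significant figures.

Assume both steels yield.
a = (A_s − A'_s) f_y/(0.85 f'_c b) = (7.16 − 2.15) × 60/(0.85 × 3.5 × 13.1) = 7.713 in.
c = a/β₁ = 7.713/0.85 = 9.074 in; ε'_s = 0.003(c − d')/c = 0.0021 ≥ ε_y = 0.0021, so the compression steel yields.
M_n = (A_s − A'_s) f_y (d − a/2) + A'_s f_y (d − d') = 300.6 × (29.7 − 3.8565) + 129 × (29.7 − 2.8) = 7768.6 + 3470.1 = 11238.7 kip·in.

M_n ≈ 11200 kip·in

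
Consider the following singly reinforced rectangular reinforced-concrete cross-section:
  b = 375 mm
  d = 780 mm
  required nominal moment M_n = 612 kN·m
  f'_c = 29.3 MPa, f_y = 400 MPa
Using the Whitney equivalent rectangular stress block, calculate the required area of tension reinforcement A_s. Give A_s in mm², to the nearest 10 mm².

A_s ≈ 2080 mm²

With M_n = 0.85 f'_c a b (d − a/2), solve the quadratic for a:
a = d − √(d² − 2M_n/(0.85 f'_c b)) = 780 − √(780² − 2 × 612×10⁶/(0.85 × 29.3 × 375)) = 89.10 mm.
A_s = 0.85 f'_c a b / f_y = 0.85 × 29.3 × 89.10 × 375 / 400 = 2080.3 mm².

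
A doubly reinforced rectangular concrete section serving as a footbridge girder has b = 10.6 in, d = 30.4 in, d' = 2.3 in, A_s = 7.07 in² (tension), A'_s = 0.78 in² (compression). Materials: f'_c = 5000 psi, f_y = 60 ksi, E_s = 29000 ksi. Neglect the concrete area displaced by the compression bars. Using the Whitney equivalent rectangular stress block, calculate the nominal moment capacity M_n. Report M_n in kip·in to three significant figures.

Assume both steels yield.
a = (A_s − A'_s) f_y/(0.85 f'_c b) = (7.07 − 0.78) × 60/(0.85 × 5 × 10.6) = 8.377 in.
c = a/β₁ = 8.377/0.8 = 10.471 in; ε'_s = 0.003(c − d')/c = 0.0023 ≥ ε_y = 0.0021, so the compression steel yields.
M_n = (A_s − A'_s) f_y (d − a/2) + A'_s f_y (d − d') = 377.4 × (30.4 − 4.1885) + 46.8 × (30.4 − 2.3) = 9892.2 + 1315.1 = 11207.3 kip·in.

M_n ≈ 11200 kip·in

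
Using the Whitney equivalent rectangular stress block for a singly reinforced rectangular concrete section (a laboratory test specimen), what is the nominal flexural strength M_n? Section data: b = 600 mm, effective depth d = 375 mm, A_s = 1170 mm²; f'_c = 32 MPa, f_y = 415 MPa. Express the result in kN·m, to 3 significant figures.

T = A_s f_y = 1170 × 415 = 485550 N = 485.55 kN.
From C = T: a = T/(0.85 f'_c b) = 485550/(0.85 × 32 × 600) = 29.75 mm.
M_n = T(d − a/2) = 485.55 kN × (375 − 14.875) mm = 174.86 kN·m.

M_n ≈ 175 kN·m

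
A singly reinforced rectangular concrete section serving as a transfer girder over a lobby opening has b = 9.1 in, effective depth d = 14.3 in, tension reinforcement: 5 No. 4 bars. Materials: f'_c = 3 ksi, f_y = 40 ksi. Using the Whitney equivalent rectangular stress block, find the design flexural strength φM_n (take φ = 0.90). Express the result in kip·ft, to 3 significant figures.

A_s = 5 × 0.2 = 1 in².
T = A_s f_y = 1 × 40 = 40 kips.
a = T/(0.85 f'_c b) = 40/(0.85 × 3 × 9.1) = 1.724 in.
M_n = T(d − a/2) = 40 × (14.3 − 0.862) = 537.5 kip·in = 537.5/12 = 44.79 kip·ft.
φM_n = 0.90 × 44.79 = 40.31 kip·ft.

φM_n ≈ 40.3 kip·ft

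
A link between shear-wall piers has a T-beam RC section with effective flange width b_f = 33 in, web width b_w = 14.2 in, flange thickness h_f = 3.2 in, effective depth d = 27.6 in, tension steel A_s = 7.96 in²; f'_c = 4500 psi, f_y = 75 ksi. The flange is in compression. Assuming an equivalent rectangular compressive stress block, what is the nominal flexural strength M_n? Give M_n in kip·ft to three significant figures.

M_n ≈ 1240 kip·ft

Tension: T = A_s f_y = 7.96 × 75 = 597 kips.
Try a within the flange: a = T/(0.85 f'_c b_f) = 597/(0.85 × 4.5 × 33) = 4.730 in.
a = 4.730 > h_f = 3.2 in: the block extends into the web. Split into flange-overhang and web parts.
C_f = 0.85 f'_c (b_f − b_w) h_f = 0.85 × 4.5 × (33 − 14.2) × 3.2 = 230.1 kips.
Remaining web compression depth: a_w = (T − C_f)/(0.85 f'_c b_w) = (597 − 230.1)/(0.85 × 4.5 × 14.2) = 6.755 in.
M_n = C_f(d − h_f/2) + (T − C_f)(d − a_w/2) = 230.1 × (27.6 − 1.6) + 366.9 × (27.6 − 3.3775) = 5982.6 + 8887.2 = 14869.8 kip·in.
M_n = 14869.8/12 = 1239.15 kip·ft.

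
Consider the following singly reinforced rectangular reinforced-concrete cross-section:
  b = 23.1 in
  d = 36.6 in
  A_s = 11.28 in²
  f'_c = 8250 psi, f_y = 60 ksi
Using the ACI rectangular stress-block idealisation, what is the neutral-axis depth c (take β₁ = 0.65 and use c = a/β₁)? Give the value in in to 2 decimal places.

c ≈ 6.43 in

T = A_s f_y = 11.28 × 60 = 676.8 kips.
a = T/(0.85 f'_c b) = 676.8/(0.85 × 8.25 × 23.1) = 4.1781 in.
With β₁ = 0.65, c = a/β₁ = 4.1781/0.65 = 6.43 in.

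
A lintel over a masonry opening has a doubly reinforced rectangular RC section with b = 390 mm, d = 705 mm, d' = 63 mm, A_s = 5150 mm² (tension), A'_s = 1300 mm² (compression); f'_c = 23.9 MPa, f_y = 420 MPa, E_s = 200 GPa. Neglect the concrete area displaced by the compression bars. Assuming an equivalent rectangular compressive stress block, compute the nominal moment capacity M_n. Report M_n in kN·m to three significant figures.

Assume both tension and compression steel yield.
Net tension couple steel: A_s − A'_s = 3850 mm².
a = (A_s − A'_s) f_y / (0.85 f'_c b) = 1617000/(0.85 × 23.9 × 390) = 204.09 mm.
c = a/β₁ = 204.09/0.85 = 240.11 mm; ε'_s = 0.003(c − d')/c = 0.0022 ≥ f_y/E_s = 0.0021, so compression steel does yield.
M_n = (A_s − A'_s) f_y (d − a/2) + A'_s f_y (d − d') = [1617000 × (705 − 102.045) + 546000 × (705 − 63)] × 10⁻⁶ = 974.98 + 350.53 = 1325.51 kN·m.

M_n ≈ 1330 kN·m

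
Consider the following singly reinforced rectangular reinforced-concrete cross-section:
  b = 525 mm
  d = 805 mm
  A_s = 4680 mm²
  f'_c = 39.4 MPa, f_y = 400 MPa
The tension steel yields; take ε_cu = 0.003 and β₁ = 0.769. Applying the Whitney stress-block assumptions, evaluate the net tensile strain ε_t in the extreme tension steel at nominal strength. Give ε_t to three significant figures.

a = A_s f_y/(0.85 f'_c b) = 106.47 mm.
β₁ = 0.769, so c = a/β₁ = 106.47/0.769 = 138.45 mm.
From the linear strain diagram with ε_cu = 0.003: ε_t = 0.003 (d − c)/c = 0.003 × (805 − 138.45)/138.45 = 0.0144.
Since ε_t ≥ 0.005, the section is tension-controlled.

ε_t ≈ 0.0144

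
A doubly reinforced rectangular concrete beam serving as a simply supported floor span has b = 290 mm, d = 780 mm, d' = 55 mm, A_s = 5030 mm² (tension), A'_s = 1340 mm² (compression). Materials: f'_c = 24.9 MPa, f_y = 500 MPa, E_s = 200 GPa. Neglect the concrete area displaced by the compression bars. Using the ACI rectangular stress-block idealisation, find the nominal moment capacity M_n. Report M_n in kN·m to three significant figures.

M_n ≈ 1650 kN·m

Assume both tension and compression steel yield.
Net tension couple steel: A_s − A'_s = 3690 mm².
a = (A_s − A'_s) f_y / (0.85 f'_c b) = 1845000/(0.85 × 24.9 × 290) = 300.59 mm.
c = a/β₁ = 300.59/0.85 = 353.64 mm; ε'_s = 0.003(c − d')/c = 0.0025 ≥ f_y/E_s = 0.0025, so compression steel does yield.
M_n = (A_s − A'_s) f_y (d − a/2) + A'_s f_y (d − d') = [1845000 × (780 − 150.295) + 670000 × (780 − 55)] × 10⁻⁶ = 1161.81 + 485.75 = 1647.56 kN·m.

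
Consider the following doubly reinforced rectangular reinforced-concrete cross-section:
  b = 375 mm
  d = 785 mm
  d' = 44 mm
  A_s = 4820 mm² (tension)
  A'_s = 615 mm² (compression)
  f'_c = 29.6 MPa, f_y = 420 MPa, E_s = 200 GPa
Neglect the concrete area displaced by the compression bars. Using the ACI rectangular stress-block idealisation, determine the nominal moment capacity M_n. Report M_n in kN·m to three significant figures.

Assume both tension and compression steel yield.
Net tension couple steel: A_s − A'_s = 4205 mm².
a = (A_s − A'_s) f_y / (0.85 f'_c b) = 1766100/(0.85 × 29.6 × 375) = 187.19 mm.
c = a/β₁ = 187.19/0.839 = 223.11 mm; ε'_s = 0.003(c − d')/c = 0.0024 ≥ f_y/E_s = 0.0021, so compression steel does yield.
M_n = (A_s − A'_s) f_y (d − a/2) + A'_s f_y (d − d') = [1766100 × (785 − 93.595) + 258300 × (785 − 44)] × 10⁻⁶ = 1221.09 + 191.40 = 1412.49 kN·m.

M_n ≈ 1410 kN·m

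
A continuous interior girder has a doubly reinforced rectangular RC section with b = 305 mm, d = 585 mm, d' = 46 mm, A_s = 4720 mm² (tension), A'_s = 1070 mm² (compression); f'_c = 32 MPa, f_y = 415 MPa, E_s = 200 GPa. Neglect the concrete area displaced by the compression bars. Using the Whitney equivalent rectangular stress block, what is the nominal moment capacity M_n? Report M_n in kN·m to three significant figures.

M_n ≈ 987 kN·m

Assume both tension and compression steel yield.
Net tension couple steel: A_s − A'_s = 3650 mm².
a = (A_s − A'_s) f_y / (0.85 f'_c b) = 1514750/(0.85 × 32 × 305) = 182.59 mm.
c = a/β₁ = 182.59/0.821 = 222.40 mm; ε'_s = 0.003(c − d')/c = 0.0024 ≥ f_y/E_s = 0.0021, so compression steel does yield.
M_n = (A_s − A'_s) f_y (d − a/2) + A'_s f_y (d − d') = [1514750 × (585 − 91.295) + 444050 × (585 − 46)] × 10⁻⁶ = 747.84 + 239.34 = 987.18 kN·m.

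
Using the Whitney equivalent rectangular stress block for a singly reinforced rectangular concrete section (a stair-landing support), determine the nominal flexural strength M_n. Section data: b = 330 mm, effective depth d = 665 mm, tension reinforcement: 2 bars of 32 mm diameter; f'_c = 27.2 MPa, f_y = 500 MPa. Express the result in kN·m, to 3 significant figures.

A_s = 2 × 804 = 1608 mm².
T = A_s f_y = 1608 × 500 = 804000 N = 804 kN.
From C = T: a = T/(0.85 f'_c b) = 804000/(0.85 × 27.2 × 330) = 105.38 mm.
M_n = T(d − a/2) = 804 kN × (665 − 52.69) mm = 492.30 kN·m.

M_n ≈ 492 kN·m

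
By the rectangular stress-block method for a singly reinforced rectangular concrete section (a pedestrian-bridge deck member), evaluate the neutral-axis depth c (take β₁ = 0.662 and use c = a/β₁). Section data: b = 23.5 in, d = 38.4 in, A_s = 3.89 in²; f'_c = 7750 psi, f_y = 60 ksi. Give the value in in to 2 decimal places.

c ≈ 2.28 in

T = A_s f_y = 3.89 × 60 = 233.4 kips.
a = T/(0.85 f'_c b) = 233.4/(0.85 × 7.75 × 23.5) = 1.5077 in.
With β₁ = 0.662, c = a/β₁ = 1.5077/0.662 = 2.28 in.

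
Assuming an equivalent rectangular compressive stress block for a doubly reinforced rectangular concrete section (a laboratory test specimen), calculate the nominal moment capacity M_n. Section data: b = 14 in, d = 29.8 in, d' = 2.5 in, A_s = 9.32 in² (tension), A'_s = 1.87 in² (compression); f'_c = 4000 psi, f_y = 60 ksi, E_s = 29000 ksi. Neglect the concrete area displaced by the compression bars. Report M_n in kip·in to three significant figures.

M_n ≈ 14300 kip·in

Assume both steels yield.
a = (A_s − A'_s) f_y/(0.85 f'_c b) = (9.32 − 1.87) × 60/(0.85 × 4 × 14) = 9.391 in.
c = a/β₁ = 9.391/0.85 = 11.048 in; ε'_s = 0.003(c − d')/c = 0.0023 ≥ ε_y = 0.0021, so the compression steel yields.
M_n = (A_s − A'_s) f_y (d − a/2) + A'_s f_y (d − d') = 447 × (29.8 − 4.6955) + 112.2 × (29.8 − 2.5) = 11221.7 + 3063.1 = 14284.8 kip·in.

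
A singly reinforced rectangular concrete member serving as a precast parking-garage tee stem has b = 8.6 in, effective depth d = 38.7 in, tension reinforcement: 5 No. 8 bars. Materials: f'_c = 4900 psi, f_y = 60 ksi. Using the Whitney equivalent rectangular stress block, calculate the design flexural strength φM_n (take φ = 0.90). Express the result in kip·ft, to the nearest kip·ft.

φM_n ≈ 629 kip·ft

A_s = 5 × 0.79 = 3.95 in².
T = A_s f_y = 3.95 × 60 = 237 kips.
a = T/(0.85 f'_c b) = 237/(0.85 × 4.9 × 8.6) = 6.617 in.
M_n = T(d − a/2) = 237 × (38.7 − 3.3085) = 8387.8 kip·in = 8387.8/12 = 698.98 kip·ft.
φM_n = 0.90 × 698.98 = 629.08 kip·ft.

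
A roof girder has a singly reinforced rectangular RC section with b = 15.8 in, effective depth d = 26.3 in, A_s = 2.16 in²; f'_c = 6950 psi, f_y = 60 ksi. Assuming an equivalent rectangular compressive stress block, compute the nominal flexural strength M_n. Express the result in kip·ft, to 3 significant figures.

T = A_s f_y = 2.16 × 60 = 129.6 kips.
a = T/(0.85 f'_c b) = 129.6/(0.85 × 6.95 × 15.8) = 1.388 in.
M_n = T(d − a/2) = 129.6 × (26.3 − 0.694) = 3318.5 kip·in = 3318.5/12 = 276.54 kip·ft.

M_n ≈ 277 kip·ft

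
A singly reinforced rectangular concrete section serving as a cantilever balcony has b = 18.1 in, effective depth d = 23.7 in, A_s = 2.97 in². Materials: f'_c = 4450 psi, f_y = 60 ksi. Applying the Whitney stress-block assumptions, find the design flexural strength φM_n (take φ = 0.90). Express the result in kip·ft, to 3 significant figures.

φM_n ≈ 299 kip·ft

T = A_s f_y = 2.97 × 60 = 178.2 kips.
a = T/(0.85 f'_c b) = 178.2/(0.85 × 4.45 × 18.1) = 2.603 in.
M_n = T(d − a/2) = 178.2 × (23.7 − 1.3015) = 3991.4 kip·in = 3991.4/12 = 332.62 kip·ft.
φM_n = 0.90 × 332.62 = 299.36 kip·ft.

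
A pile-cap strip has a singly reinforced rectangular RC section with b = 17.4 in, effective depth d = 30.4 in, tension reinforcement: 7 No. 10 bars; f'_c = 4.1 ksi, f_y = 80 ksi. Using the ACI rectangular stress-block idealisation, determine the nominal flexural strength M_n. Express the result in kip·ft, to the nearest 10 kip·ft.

A_s = 7 × 1.27 = 8.89 in².
T = A_s f_y = 8.89 × 80 = 711.2 kips.
a = T/(0.85 f'_c b) = 711.2/(0.85 × 4.1 × 17.4) = 11.728 in.
M_n = T(d − a/2) = 711.2 × (30.4 − 5.864) = 17450.0 kip·in = 17450.0/12 = 1454.17 kip·ft.

M_n ≈ 1450 kip·ft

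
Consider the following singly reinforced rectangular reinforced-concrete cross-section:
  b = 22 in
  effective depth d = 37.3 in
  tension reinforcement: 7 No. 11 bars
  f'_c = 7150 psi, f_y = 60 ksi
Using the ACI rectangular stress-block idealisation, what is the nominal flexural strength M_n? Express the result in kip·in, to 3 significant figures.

A_s = 7 × 1.56 = 10.92 in².
T = A_s f_y = 10.92 × 60 = 655.2 kips.
a = T/(0.85 f'_c b) = 655.2/(0.85 × 7.15 × 22) = 4.900 in.
M_n = T(d − a/2) = 655.2 × (37.3 − 2.45) = 22833.7 kip·in.

M_n ≈ 22800 kip·in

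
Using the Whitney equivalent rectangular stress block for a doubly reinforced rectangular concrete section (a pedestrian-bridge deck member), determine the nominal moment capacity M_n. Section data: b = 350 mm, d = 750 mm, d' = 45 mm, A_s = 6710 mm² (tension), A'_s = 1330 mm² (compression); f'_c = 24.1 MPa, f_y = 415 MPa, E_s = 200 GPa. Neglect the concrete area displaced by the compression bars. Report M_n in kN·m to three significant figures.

Assume both tension and compression steel yield.
Net tension couple steel: A_s − A'_s = 5380 mm².
a = (A_s − A'_s) f_y / (0.85 f'_c b) = 2232700/(0.85 × 24.1 × 350) = 311.41 mm.
c = a/β₁ = 311.41/0.85 = 366.36 mm; ε'_s = 0.003(c − d')/c = 0.0026 ≥ f_y/E_s = 0.0021, so compression steel does yield.
M_n = (A_s − A'_s) f_y (d − a/2) + A'_s f_y (d − d') = [2232700 × (750 − 155.705) + 551950 × (750 − 45)] × 10⁻⁶ = 1326.88 + 389.12 = 1716.00 kN·m.

M_n ≈ 1720 kN·m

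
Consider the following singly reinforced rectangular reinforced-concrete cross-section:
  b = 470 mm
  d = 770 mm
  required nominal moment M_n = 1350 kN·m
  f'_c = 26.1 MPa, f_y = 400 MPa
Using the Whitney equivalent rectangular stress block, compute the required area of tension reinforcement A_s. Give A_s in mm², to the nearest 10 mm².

A_s ≈ 5010 mm²

With M_n = 0.85 f'_c a b (d − a/2), solve the quadratic for a:
a = d − √(d² − 2M_n/(0.85 f'_c b)) = 770 − √(770² − 2 × 1350×10⁶/(0.85 × 26.1 × 470)) = 192.11 mm.
A_s = 0.85 f'_c a b / f_y = 0.85 × 26.1 × 192.11 × 470 / 400 = 5007.8 mm².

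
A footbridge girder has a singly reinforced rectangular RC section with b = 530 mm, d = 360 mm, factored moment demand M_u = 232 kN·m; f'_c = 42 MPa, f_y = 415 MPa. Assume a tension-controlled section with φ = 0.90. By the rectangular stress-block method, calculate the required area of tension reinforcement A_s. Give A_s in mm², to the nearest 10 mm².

M_n = M_u/φ = 232/0.90 = 257.778 kN·m.
With M_n = 0.85 f'_c a b (d − a/2), solve the quadratic for a:
a = d − √(d² − 2M_n/(0.85 f'_c b)) = 360 − √(360² − 2 × 257.778×10⁶/(0.85 × 42 × 530)) = 40.07 mm.
A_s = 0.85 f'_c a b / f_y = 0.85 × 42 × 40.07 × 530 / 415 = 1826.9 mm².

A_s ≈ 1830 mm²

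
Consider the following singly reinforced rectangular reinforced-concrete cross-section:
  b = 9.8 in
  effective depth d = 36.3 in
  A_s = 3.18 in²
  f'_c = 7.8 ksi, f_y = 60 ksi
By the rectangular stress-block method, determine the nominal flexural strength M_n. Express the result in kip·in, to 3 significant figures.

M_n ≈ 6650 kip·in

T = A_s f_y = 3.18 × 60 = 190.8 kips.
a = T/(0.85 f'_c b) = 190.8/(0.85 × 7.8 × 9.8) = 2.937 in.
M_n = T(d − a/2) = 190.8 × (36.3 − 1.4685) = 6645.9 kip·in.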